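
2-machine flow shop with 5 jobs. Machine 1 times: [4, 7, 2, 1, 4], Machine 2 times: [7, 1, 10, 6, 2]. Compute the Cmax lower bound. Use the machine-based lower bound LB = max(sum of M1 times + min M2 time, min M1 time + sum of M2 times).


LB1 = sum(M1 times) + min(M2 times) = 18 + 1 = 19
LB2 = min(M1 times) + sum(M2 times) = 1 + 26 = 27
Lower bound = max(LB1, LB2) = max(19, 27) = 27

27


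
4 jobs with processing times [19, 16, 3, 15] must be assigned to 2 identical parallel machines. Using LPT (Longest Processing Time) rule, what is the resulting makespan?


Sort jobs in decreasing order (LPT): [19, 16, 15, 3]
Assign each job to the least loaded machine:
  Machine 1: jobs [19, 3], load = 22
  Machine 2: jobs [16, 15], load = 31
Makespan = max load = 31

31


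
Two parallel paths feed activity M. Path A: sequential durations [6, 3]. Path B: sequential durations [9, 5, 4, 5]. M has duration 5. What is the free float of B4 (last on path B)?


ES(B4) = sum of predecessors on chain B = 18
EF(B4) = ES + duration = 18 + 5 = 23
Successor of B4 is M. ES(M) = max(sum(A), sum(B)) = max(9, 23) = 23
Free float = ES(successor) - EF(current) = 23 - 23 = 0

0


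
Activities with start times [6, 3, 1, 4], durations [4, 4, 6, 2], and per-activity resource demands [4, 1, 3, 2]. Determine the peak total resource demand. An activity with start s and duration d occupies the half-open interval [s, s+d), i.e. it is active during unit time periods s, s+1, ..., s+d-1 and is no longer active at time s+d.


Each activity i is active on [start_i, start_i + duration_i).
Compute total resource usage per time slot:
  t=0: active resources = [], total = 0
  t=1: active resources = [3], total = 3
  t=2: active resources = [3], total = 3
  t=3: active resources = [1, 3], total = 4
  t=4: active resources = [1, 3, 2], total = 6
  t=5: active resources = [1, 3, 2], total = 6
  t=6: active resources = [4, 1, 3], total = 8
  t=7: active resources = [4], total = 4
  t=8: active resources = [4], total = 4
  t=9: active resources = [4], total = 4
Peak resource demand = 8

8


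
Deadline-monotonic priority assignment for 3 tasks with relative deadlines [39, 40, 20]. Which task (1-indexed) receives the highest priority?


Sort tasks by relative deadline (ascending):
  Task 3: deadline = 20
  Task 1: deadline = 39
  Task 2: deadline = 40
Priority order (highest first): [3, 1, 2]
Highest priority task = 3

3


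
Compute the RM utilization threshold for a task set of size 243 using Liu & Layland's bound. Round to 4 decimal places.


Compute 2^(1/243) = 1.0028565297
Subtract 1: 1.0028565297 - 1 = 0.0028565297
Multiply by n: 243 * 0.0028565297 = 0.6941367171
Round to 4 dp: 0.6941

0.6941


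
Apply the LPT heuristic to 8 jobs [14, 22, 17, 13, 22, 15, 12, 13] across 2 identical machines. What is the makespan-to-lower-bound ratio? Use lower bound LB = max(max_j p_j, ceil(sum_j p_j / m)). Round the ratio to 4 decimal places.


LPT order: [22, 22, 17, 15, 14, 13, 13, 12]
Machine loads after assignment: [64, 64]
LPT makespan = 64
Lower bound = max(max_job, ceil(total/2)) = max(22, 64) = 64
Ratio = 64 / 64 = 1.0

1.0


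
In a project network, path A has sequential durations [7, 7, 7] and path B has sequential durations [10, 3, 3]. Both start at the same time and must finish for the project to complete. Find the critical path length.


Path A total = 7 + 7 + 7 = 21
Path B total = 10 + 3 + 3 = 16
Critical path = longest path = max(21, 16) = 21

21


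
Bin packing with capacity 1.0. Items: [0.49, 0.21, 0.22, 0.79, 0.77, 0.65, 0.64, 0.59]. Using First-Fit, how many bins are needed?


Place items sequentially using First-Fit:
  Item 0.49 -> new Bin 1
  Item 0.21 -> Bin 1 (now 0.7)
  Item 0.22 -> Bin 1 (now 0.92)
  Item 0.79 -> new Bin 2
  Item 0.77 -> new Bin 3
  Item 0.65 -> new Bin 4
  Item 0.64 -> new Bin 5
  Item 0.59 -> new Bin 6
Total bins used = 6

6


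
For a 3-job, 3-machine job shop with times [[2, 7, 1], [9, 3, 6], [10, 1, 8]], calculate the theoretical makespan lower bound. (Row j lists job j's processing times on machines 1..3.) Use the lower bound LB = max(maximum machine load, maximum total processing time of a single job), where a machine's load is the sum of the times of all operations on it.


Machine loads:
  Machine 1: 2 + 9 + 10 = 21
  Machine 2: 7 + 3 + 1 = 11
  Machine 3: 1 + 6 + 8 = 15
Max machine load = 21
Job totals:
  Job 1: 10
  Job 2: 18
  Job 3: 19
Max job total = 19
Lower bound = max(21, 19) = 21

21


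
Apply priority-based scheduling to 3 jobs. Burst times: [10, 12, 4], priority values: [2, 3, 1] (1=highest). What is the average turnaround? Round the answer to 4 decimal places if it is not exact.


Sort by priority (ascending = highest first):
Order: [(1, 4), (2, 10), (3, 12)]
Completion times:
  Priority 1, burst=4, C=4
  Priority 2, burst=10, C=14
  Priority 3, burst=12, C=26
Average turnaround = 44/3 = 14.6667

14.6667


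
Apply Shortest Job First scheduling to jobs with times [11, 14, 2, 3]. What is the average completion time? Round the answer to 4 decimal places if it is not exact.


SJF order (ascending): [2, 3, 11, 14]
Completion times:
  Job 1: burst=2, C=2
  Job 2: burst=3, C=5
  Job 3: burst=11, C=16
  Job 4: burst=14, C=30
Average completion = 53/4 = 13.25

13.25


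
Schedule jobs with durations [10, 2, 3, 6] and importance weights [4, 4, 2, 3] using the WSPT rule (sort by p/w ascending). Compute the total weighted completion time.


Compute p/w ratios and sort ascending (WSPT): [(2, 4), (3, 2), (6, 3), (10, 4)]
Compute weighted completion times:
  Job (p=2,w=4): C=2, w*C=4*2=8
  Job (p=3,w=2): C=5, w*C=2*5=10
  Job (p=6,w=3): C=11, w*C=3*11=33
  Job (p=10,w=4): C=21, w*C=4*21=84
Total weighted completion time = 135

135


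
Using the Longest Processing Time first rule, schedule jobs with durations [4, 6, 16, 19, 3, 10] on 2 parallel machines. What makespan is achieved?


Sort jobs in decreasing order (LPT): [19, 16, 10, 6, 4, 3]
Assign each job to the least loaded machine:
  Machine 1: jobs [19, 6, 4], load = 29
  Machine 2: jobs [16, 10, 3], load = 29
Makespan = max load = 29

29


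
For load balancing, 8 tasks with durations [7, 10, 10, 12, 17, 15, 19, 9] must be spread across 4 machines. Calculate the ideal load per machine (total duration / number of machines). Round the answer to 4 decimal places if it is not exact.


Total processing time = 7 + 10 + 10 + 12 + 17 + 15 + 19 + 9 = 99
Number of machines = 4
Ideal balanced load = 99 / 4 = 24.75

24.75


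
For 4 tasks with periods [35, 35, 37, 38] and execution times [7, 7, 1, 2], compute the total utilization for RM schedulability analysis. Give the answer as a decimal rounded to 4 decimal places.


Compute individual utilizations (exact fractions):
  Task 1: C/T = 7/35 = 1/5 (approx. 0.2)
  Task 2: C/T = 7/35 = 1/5 (approx. 0.2)
  Task 3: C/T = 1/37 (approx. 0.027)
  Task 4: C/T = 2/38 = 1/19 (approx. 0.0526)
Total utilization U = 1/5 + 1/5 + 1/37 + 1/19 = 1686/3515
Rounded to 4 decimal places: U = 0.4797
RM (Liu & Layland) bound for 4 tasks = 0.756828; compare with U = 1686/3515 (approx. 0.479659)
U <= bound, so schedulable by RM sufficient condition.

0.4797


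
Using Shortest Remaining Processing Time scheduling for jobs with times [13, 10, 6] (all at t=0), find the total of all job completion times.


Since all jobs arrive at t=0, SRPT equals SPT ordering.
SPT order: [6, 10, 13]
Completion times:
  Job 1: p=6, C=6
  Job 2: p=10, C=16
  Job 3: p=13, C=29
Total completion time = 6 + 16 + 29 = 51

51


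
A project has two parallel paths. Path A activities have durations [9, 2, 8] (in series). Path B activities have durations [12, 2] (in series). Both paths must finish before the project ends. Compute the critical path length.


Path A total = 9 + 2 + 8 = 19
Path B total = 12 + 2 = 14
Critical path = longest path = max(19, 14) = 19

19


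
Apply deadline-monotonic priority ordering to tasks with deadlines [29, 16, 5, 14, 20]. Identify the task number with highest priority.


Sort tasks by relative deadline (ascending):
  Task 3: deadline = 5
  Task 4: deadline = 14
  Task 2: deadline = 16
  Task 5: deadline = 20
  Task 1: deadline = 29
Priority order (highest first): [3, 4, 2, 5, 1]
Highest priority task = 3

3


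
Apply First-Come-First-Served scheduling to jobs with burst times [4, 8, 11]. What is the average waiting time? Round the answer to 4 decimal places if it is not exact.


FCFS order (as given): [4, 8, 11]
Waiting times:
  Job 1: wait = 0
  Job 2: wait = 4
  Job 3: wait = 12
Sum of waiting times = 16
Average waiting time = 16/3 = 5.3333

5.3333


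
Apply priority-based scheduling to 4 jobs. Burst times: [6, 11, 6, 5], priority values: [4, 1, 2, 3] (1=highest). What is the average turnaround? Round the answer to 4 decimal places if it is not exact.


Sort by priority (ascending = highest first):
Order: [(1, 11), (2, 6), (3, 5), (4, 6)]
Completion times:
  Priority 1, burst=11, C=11
  Priority 2, burst=6, C=17
  Priority 3, burst=5, C=22
  Priority 4, burst=6, C=28
Average turnaround = 78/4 = 19.5

19.5


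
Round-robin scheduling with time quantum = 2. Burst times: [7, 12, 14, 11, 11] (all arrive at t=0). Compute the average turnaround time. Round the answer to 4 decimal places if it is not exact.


Time quantum = 2
Execution trace:
  J1 runs 2 units, time = 2
  J2 runs 2 units, time = 4
  J3 runs 2 units, time = 6
  J4 runs 2 units, time = 8
  J5 runs 2 units, time = 10
  J1 runs 2 units, time = 12
  J2 runs 2 units, time = 14
  J3 runs 2 units, time = 16
  J4 runs 2 units, time = 18
  J5 runs 2 units, time = 20
  J1 runs 2 units, time = 22
  J2 runs 2 units, time = 24
  J3 runs 2 units, time = 26
  J4 runs 2 units, time = 28
  J5 runs 2 units, time = 30
  J1 runs 1 units, time = 31
  J2 runs 2 units, time = 33
  J3 runs 2 units, time = 35
  J4 runs 2 units, time = 37
  J5 runs 2 units, time = 39
  J2 runs 2 units, time = 41
  J3 runs 2 units, time = 43
  J4 runs 2 units, time = 45
  J5 runs 2 units, time = 47
  J2 runs 2 units, time = 49
  J3 runs 2 units, time = 51
  J4 runs 1 units, time = 52
  J5 runs 1 units, time = 53
  J3 runs 2 units, time = 55
Finish times: [31, 49, 55, 52, 53]
Average turnaround = 240/5 = 48.0

48.0


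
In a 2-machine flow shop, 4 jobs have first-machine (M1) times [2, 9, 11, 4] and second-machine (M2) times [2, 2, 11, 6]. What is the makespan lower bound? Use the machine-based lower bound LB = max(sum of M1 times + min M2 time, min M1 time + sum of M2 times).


LB1 = sum(M1 times) + min(M2 times) = 26 + 2 = 28
LB2 = min(M1 times) + sum(M2 times) = 2 + 21 = 23
Lower bound = max(LB1, LB2) = max(28, 23) = 28

28


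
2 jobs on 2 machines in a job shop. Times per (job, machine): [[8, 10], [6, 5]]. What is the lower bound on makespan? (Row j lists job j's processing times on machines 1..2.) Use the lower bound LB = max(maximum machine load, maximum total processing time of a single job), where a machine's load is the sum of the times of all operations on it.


Machine loads:
  Machine 1: 8 + 6 = 14
  Machine 2: 10 + 5 = 15
Max machine load = 15
Job totals:
  Job 1: 18
  Job 2: 11
Max job total = 18
Lower bound = max(15, 18) = 18

18


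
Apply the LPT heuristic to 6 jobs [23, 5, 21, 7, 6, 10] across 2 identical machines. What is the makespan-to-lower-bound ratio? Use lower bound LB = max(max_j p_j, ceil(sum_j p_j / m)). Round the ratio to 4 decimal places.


LPT order: [23, 21, 10, 7, 6, 5]
Machine loads after assignment: [36, 36]
LPT makespan = 36
Lower bound = max(max_job, ceil(total/2)) = max(23, 36) = 36
Ratio = 36 / 36 = 1.0

1.0


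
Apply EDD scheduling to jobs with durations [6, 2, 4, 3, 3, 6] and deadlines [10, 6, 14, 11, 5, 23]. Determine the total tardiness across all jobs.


Sort by due date (EDD order): [(3, 5), (2, 6), (6, 10), (3, 11), (4, 14), (6, 23)]
Compute completion times and tardiness:
  Job 1: p=3, d=5, C=3, tardiness=max(0,3-5)=0
  Job 2: p=2, d=6, C=5, tardiness=max(0,5-6)=0
  Job 3: p=6, d=10, C=11, tardiness=max(0,11-10)=1
  Job 4: p=3, d=11, C=14, tardiness=max(0,14-11)=3
  Job 5: p=4, d=14, C=18, tardiness=max(0,18-14)=4
  Job 6: p=6, d=23, C=24, tardiness=max(0,24-23)=1
Total tardiness = 9

9


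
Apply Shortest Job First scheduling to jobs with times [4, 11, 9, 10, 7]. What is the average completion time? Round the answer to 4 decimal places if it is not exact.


SJF order (ascending): [4, 7, 9, 10, 11]
Completion times:
  Job 1: burst=4, C=4
  Job 2: burst=7, C=11
  Job 3: burst=9, C=20
  Job 4: burst=10, C=30
  Job 5: burst=11, C=41
Average completion = 106/5 = 21.2

21.2


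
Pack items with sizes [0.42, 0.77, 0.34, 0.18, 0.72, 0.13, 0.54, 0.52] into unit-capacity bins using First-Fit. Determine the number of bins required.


Place items sequentially using First-Fit:
  Item 0.42 -> new Bin 1
  Item 0.77 -> new Bin 2
  Item 0.34 -> Bin 1 (now 0.76)
  Item 0.18 -> Bin 1 (now 0.94)
  Item 0.72 -> new Bin 3
  Item 0.13 -> Bin 2 (now 0.9)
  Item 0.54 -> new Bin 4
  Item 0.52 -> new Bin 5
Total bins used = 5

5


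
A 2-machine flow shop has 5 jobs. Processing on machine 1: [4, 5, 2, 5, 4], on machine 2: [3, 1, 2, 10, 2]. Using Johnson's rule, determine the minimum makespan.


Apply Johnson's rule:
  Group 1 (a <= b): [(3, 2, 2), (4, 5, 10)]
  Group 2 (a > b): [(1, 4, 3), (5, 4, 2), (2, 5, 1)]
Optimal job order: [3, 4, 1, 5, 2]
Schedule:
  Job 3: M1 done at 2, M2 done at 4
  Job 4: M1 done at 7, M2 done at 17
  Job 1: M1 done at 11, M2 done at 20
  Job 5: M1 done at 15, M2 done at 22
  Job 2: M1 done at 20, M2 done at 23
Makespan = 23

23


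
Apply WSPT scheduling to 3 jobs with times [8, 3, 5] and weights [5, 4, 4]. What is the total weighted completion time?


Compute p/w ratios and sort ascending (WSPT): [(3, 4), (5, 4), (8, 5)]
Compute weighted completion times:
  Job (p=3,w=4): C=3, w*C=4*3=12
  Job (p=5,w=4): C=8, w*C=4*8=32
  Job (p=8,w=5): C=16, w*C=5*16=80
Total weighted completion time = 124

124


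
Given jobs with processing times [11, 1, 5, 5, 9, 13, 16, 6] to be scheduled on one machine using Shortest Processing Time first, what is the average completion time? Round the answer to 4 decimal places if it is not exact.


Sort jobs by processing time (SPT order): [1, 5, 5, 6, 9, 11, 13, 16]
Compute completion times sequentially:
  Job 1: processing = 1, completes at 1
  Job 2: processing = 5, completes at 6
  Job 3: processing = 5, completes at 11
  Job 4: processing = 6, completes at 17
  Job 5: processing = 9, completes at 26
  Job 6: processing = 11, completes at 37
  Job 7: processing = 13, completes at 50
  Job 8: processing = 16, completes at 66
Sum of completion times = 214
Average completion time = 214/8 = 26.75

26.75


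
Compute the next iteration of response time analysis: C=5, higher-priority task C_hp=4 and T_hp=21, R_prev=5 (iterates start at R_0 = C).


R_next = C + ceil(R_prev / T_hp) * C_hp
ceil(5 / 21) = ceil(0.2381) = 1
Interference = 1 * 4 = 4
R_next = 5 + 4 = 9

9


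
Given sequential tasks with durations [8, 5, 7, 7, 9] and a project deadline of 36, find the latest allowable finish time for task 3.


LF(activity 3) = deadline - sum of successor durations
Successors: activities 4 through 5 with durations [7, 9]
Sum of successor durations = 16
LF = 36 - 16 = 20

20


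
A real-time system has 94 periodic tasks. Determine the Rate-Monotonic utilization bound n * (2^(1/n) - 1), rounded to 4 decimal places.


Compute 2^(1/94) = 1.0074011604
Subtract 1: 1.0074011604 - 1 = 0.0074011604
Multiply by n: 94 * 0.0074011604 = 0.6957090776
Round to 4 dp: 0.6957

0.6957


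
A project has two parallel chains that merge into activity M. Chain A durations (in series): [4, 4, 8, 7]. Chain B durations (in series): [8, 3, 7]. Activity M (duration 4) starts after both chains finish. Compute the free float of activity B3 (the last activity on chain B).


ES(B3) = sum of predecessors on chain B = 11
EF(B3) = ES + duration = 11 + 7 = 18
Successor of B3 is M. ES(M) = max(sum(A), sum(B)) = max(23, 18) = 23
Free float = ES(successor) - EF(current) = 23 - 18 = 5

5


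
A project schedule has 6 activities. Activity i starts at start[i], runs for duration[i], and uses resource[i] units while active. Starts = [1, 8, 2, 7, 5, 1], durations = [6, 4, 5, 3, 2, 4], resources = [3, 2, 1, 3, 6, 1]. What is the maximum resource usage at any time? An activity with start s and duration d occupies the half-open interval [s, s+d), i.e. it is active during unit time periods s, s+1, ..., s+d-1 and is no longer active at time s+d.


Each activity i is active on [start_i, start_i + duration_i).
Compute total resource usage per time slot:
  t=0: active resources = [], total = 0
  t=1: active resources = [3, 1], total = 4
  t=2: active resources = [3, 1, 1], total = 5
  t=3: active resources = [3, 1, 1], total = 5
  t=4: active resources = [3, 1, 1], total = 5
  t=5: active resources = [3, 1, 6], total = 10
  t=6: active resources = [3, 1, 6], total = 10
  t=7: active resources = [3], total = 3
  t=8: active resources = [2, 3], total = 5
  t=9: active resources = [2, 3], total = 5
  t=10: active resources = [2], total = 2
  t=11: active resources = [2], total = 2
Peak resource demand = 10

10


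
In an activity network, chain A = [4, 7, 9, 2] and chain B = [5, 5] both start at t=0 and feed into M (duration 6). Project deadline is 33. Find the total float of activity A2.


Forward pass: ES(A2) = sum of predecessors on chain A = 4
EF = ES + duration = 4 + 7 = 11
Backward pass: LF(M) = deadline = 33; LS(M) = 33 - 6 = 27
LF(A2) = LS(M) - sum(successors on chain A) = 27 - 11 = 16
LS = LF - duration = 16 - 7 = 9
Total float = LS - ES = 9 - 4 = 5

5


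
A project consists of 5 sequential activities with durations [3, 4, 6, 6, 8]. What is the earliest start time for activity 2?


Activity 2 starts after activities 1 through 1 complete.
Predecessor durations: [3]
ES = 3 = 3

3


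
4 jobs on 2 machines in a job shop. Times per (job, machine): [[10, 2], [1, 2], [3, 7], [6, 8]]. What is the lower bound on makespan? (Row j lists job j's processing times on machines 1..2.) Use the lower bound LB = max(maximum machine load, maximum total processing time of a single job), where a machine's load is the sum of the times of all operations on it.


Machine loads:
  Machine 1: 10 + 1 + 3 + 6 = 20
  Machine 2: 2 + 2 + 7 + 8 = 19
Max machine load = 20
Job totals:
  Job 1: 12
  Job 2: 3
  Job 3: 10
  Job 4: 14
Max job total = 14
Lower bound = max(20, 14) = 20

20


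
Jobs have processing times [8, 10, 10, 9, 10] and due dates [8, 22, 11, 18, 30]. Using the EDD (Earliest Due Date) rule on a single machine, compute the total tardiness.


Sort by due date (EDD order): [(8, 8), (10, 11), (9, 18), (10, 22), (10, 30)]
Compute completion times and tardiness:
  Job 1: p=8, d=8, C=8, tardiness=max(0,8-8)=0
  Job 2: p=10, d=11, C=18, tardiness=max(0,18-11)=7
  Job 3: p=9, d=18, C=27, tardiness=max(0,27-18)=9
  Job 4: p=10, d=22, C=37, tardiness=max(0,37-22)=15
  Job 5: p=10, d=30, C=47, tardiness=max(0,47-30)=17
Total tardiness = 48

48


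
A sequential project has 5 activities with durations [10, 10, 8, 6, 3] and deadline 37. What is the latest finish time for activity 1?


LF(activity 1) = deadline - sum of successor durations
Successors: activities 2 through 5 with durations [10, 8, 6, 3]
Sum of successor durations = 27
LF = 37 - 27 = 10

10


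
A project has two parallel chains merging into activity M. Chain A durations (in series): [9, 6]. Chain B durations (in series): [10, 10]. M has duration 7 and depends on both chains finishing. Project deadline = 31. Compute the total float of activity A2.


Forward pass: ES(A2) = sum of predecessors on chain A = 9
EF = ES + duration = 9 + 6 = 15
Backward pass: LF(M) = deadline = 31; LS(M) = 31 - 7 = 24
LF(A2) = LS(M) - sum(successors on chain A) = 24 - 0 = 24
LS = LF - duration = 24 - 6 = 18
Total float = LS - ES = 18 - 9 = 9

9


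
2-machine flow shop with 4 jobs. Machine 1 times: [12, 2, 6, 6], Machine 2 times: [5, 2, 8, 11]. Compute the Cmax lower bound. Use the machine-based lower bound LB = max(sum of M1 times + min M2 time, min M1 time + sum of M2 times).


LB1 = sum(M1 times) + min(M2 times) = 26 + 2 = 28
LB2 = min(M1 times) + sum(M2 times) = 2 + 26 = 28
Lower bound = max(LB1, LB2) = max(28, 28) = 28

28


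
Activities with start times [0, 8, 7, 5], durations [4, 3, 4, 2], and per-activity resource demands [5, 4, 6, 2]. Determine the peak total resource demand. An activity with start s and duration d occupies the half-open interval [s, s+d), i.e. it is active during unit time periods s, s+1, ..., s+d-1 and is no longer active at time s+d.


Each activity i is active on [start_i, start_i + duration_i).
Compute total resource usage per time slot:
  t=0: active resources = [5], total = 5
  t=1: active resources = [5], total = 5
  t=2: active resources = [5], total = 5
  t=3: active resources = [5], total = 5
  t=4: active resources = [], total = 0
  t=5: active resources = [2], total = 2
  t=6: active resources = [2], total = 2
  t=7: active resources = [6], total = 6
  t=8: active resources = [4, 6], total = 10
  t=9: active resources = [4, 6], total = 10
  t=10: active resources = [4, 6], total = 10
Peak resource demand = 10

10


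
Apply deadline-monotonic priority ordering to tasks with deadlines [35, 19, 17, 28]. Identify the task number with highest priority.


Sort tasks by relative deadline (ascending):
  Task 3: deadline = 17
  Task 2: deadline = 19
  Task 4: deadline = 28
  Task 1: deadline = 35
Priority order (highest first): [3, 2, 4, 1]
Highest priority task = 3

3


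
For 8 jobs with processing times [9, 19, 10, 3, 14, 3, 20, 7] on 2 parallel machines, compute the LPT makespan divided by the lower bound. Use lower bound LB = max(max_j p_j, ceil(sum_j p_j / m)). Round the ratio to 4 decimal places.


LPT order: [20, 19, 14, 10, 9, 7, 3, 3]
Machine loads after assignment: [42, 43]
LPT makespan = 43
Lower bound = max(max_job, ceil(total/2)) = max(20, 43) = 43
Ratio = 43 / 43 = 1.0

1.0


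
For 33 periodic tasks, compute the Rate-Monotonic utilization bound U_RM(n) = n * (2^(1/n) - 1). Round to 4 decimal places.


Compute 2^(1/33) = 1.0212266063
Subtract 1: 1.0212266063 - 1 = 0.0212266063
Multiply by n: 33 * 0.0212266063 = 0.7004780079
Round to 4 dp: 0.7005

0.7005


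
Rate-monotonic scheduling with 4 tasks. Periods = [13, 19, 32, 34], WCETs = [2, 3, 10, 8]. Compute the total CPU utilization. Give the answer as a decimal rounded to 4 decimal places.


Compute individual utilizations (exact fractions):
  Task 1: C/T = 2/13 (approx. 0.1538)
  Task 2: C/T = 3/19 (approx. 0.1579)
  Task 3: C/T = 10/32 = 5/16 (approx. 0.3125)
  Task 4: C/T = 8/34 = 4/17 (approx. 0.2353)
Total utilization U = 2/13 + 3/19 + 5/16 + 4/17 = 57747/67184
Rounded to 4 decimal places: U = 0.8595
RM (Liu & Layland) bound for 4 tasks = 0.756828; compare with U = 57747/67184 (approx. 0.859535)
bound < U <= 1, so the RM sufficient condition is not met (inconclusive; an exact test such as response-time analysis is needed).

0.8595


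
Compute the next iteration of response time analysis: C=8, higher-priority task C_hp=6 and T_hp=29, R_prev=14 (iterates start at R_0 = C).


R_next = C + ceil(R_prev / T_hp) * C_hp
ceil(14 / 29) = ceil(0.4828) = 1
Interference = 1 * 6 = 6
R_next = 8 + 6 = 14
R_next = R_prev, so the iteration has converged (response time = 14).

14


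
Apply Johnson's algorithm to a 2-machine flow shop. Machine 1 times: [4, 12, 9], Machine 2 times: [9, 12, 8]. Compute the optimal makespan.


Apply Johnson's rule:
  Group 1 (a <= b): [(1, 4, 9), (2, 12, 12)]
  Group 2 (a > b): [(3, 9, 8)]
Optimal job order: [1, 2, 3]
Schedule:
  Job 1: M1 done at 4, M2 done at 13
  Job 2: M1 done at 16, M2 done at 28
  Job 3: M1 done at 25, M2 done at 36
Makespan = 36

36


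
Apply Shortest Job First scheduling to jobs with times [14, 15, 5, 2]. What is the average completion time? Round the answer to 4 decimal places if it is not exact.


SJF order (ascending): [2, 5, 14, 15]
Completion times:
  Job 1: burst=2, C=2
  Job 2: burst=5, C=7
  Job 3: burst=14, C=21
  Job 4: burst=15, C=36
Average completion = 66/4 = 16.5

16.5


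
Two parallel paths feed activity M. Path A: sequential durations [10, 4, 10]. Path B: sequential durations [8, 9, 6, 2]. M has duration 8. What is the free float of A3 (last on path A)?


ES(A3) = sum of predecessors on chain A = 14
EF(A3) = ES + duration = 14 + 10 = 24
Successor of A3 is M. ES(M) = max(sum(A), sum(B)) = max(24, 25) = 25
Free float = ES(successor) - EF(current) = 25 - 24 = 1

1


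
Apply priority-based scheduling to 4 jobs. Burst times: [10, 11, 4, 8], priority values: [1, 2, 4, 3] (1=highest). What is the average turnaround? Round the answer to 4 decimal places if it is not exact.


Sort by priority (ascending = highest first):
Order: [(1, 10), (2, 11), (3, 8), (4, 4)]
Completion times:
  Priority 1, burst=10, C=10
  Priority 2, burst=11, C=21
  Priority 3, burst=8, C=29
  Priority 4, burst=4, C=33
Average turnaround = 93/4 = 23.25

23.25


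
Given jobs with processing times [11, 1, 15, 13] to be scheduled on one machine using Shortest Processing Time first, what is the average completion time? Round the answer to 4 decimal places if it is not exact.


Sort jobs by processing time (SPT order): [1, 11, 13, 15]
Compute completion times sequentially:
  Job 1: processing = 1, completes at 1
  Job 2: processing = 11, completes at 12
  Job 3: processing = 13, completes at 25
  Job 4: processing = 15, completes at 40
Sum of completion times = 78
Average completion time = 78/4 = 19.5

19.5


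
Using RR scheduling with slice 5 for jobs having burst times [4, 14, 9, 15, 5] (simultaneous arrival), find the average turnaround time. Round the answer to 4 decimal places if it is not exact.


Time quantum = 5
Execution trace:
  J1 runs 4 units, time = 4
  J2 runs 5 units, time = 9
  J3 runs 5 units, time = 14
  J4 runs 5 units, time = 19
  J5 runs 5 units, time = 24
  J2 runs 5 units, time = 29
  J3 runs 4 units, time = 33
  J4 runs 5 units, time = 38
  J2 runs 4 units, time = 42
  J4 runs 5 units, time = 47
Finish times: [4, 42, 33, 47, 24]
Average turnaround = 150/5 = 30.0

30.0


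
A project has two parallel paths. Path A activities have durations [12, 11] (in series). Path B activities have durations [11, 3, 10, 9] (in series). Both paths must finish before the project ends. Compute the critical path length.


Path A total = 12 + 11 = 23
Path B total = 11 + 3 + 10 + 9 = 33
Critical path = longest path = max(23, 33) = 33

33


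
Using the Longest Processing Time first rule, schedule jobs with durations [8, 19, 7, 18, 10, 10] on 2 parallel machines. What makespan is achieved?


Sort jobs in decreasing order (LPT): [19, 18, 10, 10, 8, 7]
Assign each job to the least loaded machine:
  Machine 1: jobs [19, 10, 7], load = 36
  Machine 2: jobs [18, 10, 8], load = 36
Makespan = max load = 36

36


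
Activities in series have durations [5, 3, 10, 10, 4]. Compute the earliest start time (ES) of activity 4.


Activity 4 starts after activities 1 through 3 complete.
Predecessor durations: [5, 3, 10]
ES = 5 + 3 + 10 = 18

18


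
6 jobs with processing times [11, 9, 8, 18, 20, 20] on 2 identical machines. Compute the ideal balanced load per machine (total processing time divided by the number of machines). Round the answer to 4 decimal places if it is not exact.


Total processing time = 11 + 9 + 8 + 18 + 20 + 20 = 86
Number of machines = 2
Ideal balanced load = 86 / 2 = 43.0

43.0


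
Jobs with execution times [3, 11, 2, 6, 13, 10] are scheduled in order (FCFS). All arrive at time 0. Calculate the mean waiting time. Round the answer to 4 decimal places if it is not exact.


FCFS order (as given): [3, 11, 2, 6, 13, 10]
Waiting times:
  Job 1: wait = 0
  Job 2: wait = 3
  Job 3: wait = 14
  Job 4: wait = 16
  Job 5: wait = 22
  Job 6: wait = 35
Sum of waiting times = 90
Average waiting time = 90/6 = 15.0

15.0


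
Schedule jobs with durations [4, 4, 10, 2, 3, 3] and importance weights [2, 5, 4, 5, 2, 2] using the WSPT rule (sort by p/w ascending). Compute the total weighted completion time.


Compute p/w ratios and sort ascending (WSPT): [(2, 5), (4, 5), (3, 2), (3, 2), (4, 2), (10, 4)]
Compute weighted completion times:
  Job (p=2,w=5): C=2, w*C=5*2=10
  Job (p=4,w=5): C=6, w*C=5*6=30
  Job (p=3,w=2): C=9, w*C=2*9=18
  Job (p=3,w=2): C=12, w*C=2*12=24
  Job (p=4,w=2): C=16, w*C=2*16=32
  Job (p=10,w=4): C=26, w*C=4*26=104
Total weighted completion time = 218

218


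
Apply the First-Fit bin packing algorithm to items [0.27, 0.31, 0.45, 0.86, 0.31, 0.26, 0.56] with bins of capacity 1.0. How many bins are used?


Place items sequentially using First-Fit:
  Item 0.27 -> new Bin 1
  Item 0.31 -> Bin 1 (now 0.58)
  Item 0.45 -> new Bin 2
  Item 0.86 -> new Bin 3
  Item 0.31 -> Bin 1 (now 0.89)
  Item 0.26 -> Bin 2 (now 0.71)
  Item 0.56 -> new Bin 4
Total bins used = 4

4


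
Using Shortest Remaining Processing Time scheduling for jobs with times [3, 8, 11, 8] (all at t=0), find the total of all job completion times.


Since all jobs arrive at t=0, SRPT equals SPT ordering.
SPT order: [3, 8, 8, 11]
Completion times:
  Job 1: p=3, C=3
  Job 2: p=8, C=11
  Job 3: p=8, C=19
  Job 4: p=11, C=30
Total completion time = 3 + 11 + 19 + 30 = 63

63


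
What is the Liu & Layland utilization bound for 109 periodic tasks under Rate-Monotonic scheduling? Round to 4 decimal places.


Compute 2^(1/109) = 1.0063794108
Subtract 1: 1.0063794108 - 1 = 0.0063794108
Multiply by n: 109 * 0.0063794108 = 0.6953557772
Round to 4 dp: 0.6954

0.6954


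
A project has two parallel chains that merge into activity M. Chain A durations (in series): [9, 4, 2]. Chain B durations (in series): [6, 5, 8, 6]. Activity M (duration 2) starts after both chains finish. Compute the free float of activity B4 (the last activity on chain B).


ES(B4) = sum of predecessors on chain B = 19
EF(B4) = ES + duration = 19 + 6 = 25
Successor of B4 is M. ES(M) = max(sum(A), sum(B)) = max(15, 25) = 25
Free float = ES(successor) - EF(current) = 25 - 25 = 0

0


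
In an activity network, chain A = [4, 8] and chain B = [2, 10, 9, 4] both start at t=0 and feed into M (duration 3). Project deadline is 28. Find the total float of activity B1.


Forward pass: ES(B1) = sum of predecessors on chain B = 0
EF = ES + duration = 0 + 2 = 2
Backward pass: LF(M) = deadline = 28; LS(M) = 28 - 3 = 25
LF(B1) = LS(M) - sum(successors on chain B) = 25 - 23 = 2
LS = LF - duration = 2 - 2 = 0
Total float = LS - ES = 0 - 0 = 0

0


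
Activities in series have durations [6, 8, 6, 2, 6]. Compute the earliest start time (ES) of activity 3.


Activity 3 starts after activities 1 through 2 complete.
Predecessor durations: [6, 8]
ES = 6 + 8 = 14

14


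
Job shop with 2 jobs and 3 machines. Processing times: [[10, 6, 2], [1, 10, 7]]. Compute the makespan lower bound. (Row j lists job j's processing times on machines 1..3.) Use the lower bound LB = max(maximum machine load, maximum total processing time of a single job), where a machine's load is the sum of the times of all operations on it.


Machine loads:
  Machine 1: 10 + 1 = 11
  Machine 2: 6 + 10 = 16
  Machine 3: 2 + 7 = 9
Max machine load = 16
Job totals:
  Job 1: 18
  Job 2: 18
Max job total = 18
Lower bound = max(16, 18) = 18

18


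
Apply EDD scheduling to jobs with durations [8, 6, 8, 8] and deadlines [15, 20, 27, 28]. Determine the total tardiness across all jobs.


Sort by due date (EDD order): [(8, 15), (6, 20), (8, 27), (8, 28)]
Compute completion times and tardiness:
  Job 1: p=8, d=15, C=8, tardiness=max(0,8-15)=0
  Job 2: p=6, d=20, C=14, tardiness=max(0,14-20)=0
  Job 3: p=8, d=27, C=22, tardiness=max(0,22-27)=0
  Job 4: p=8, d=28, C=30, tardiness=max(0,30-28)=2
Total tardiness = 2

2


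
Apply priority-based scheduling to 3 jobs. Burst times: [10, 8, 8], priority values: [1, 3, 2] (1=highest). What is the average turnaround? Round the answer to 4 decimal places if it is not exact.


Sort by priority (ascending = highest first):
Order: [(1, 10), (2, 8), (3, 8)]
Completion times:
  Priority 1, burst=10, C=10
  Priority 2, burst=8, C=18
  Priority 3, burst=8, C=26
Average turnaround = 54/3 = 18.0

18.0


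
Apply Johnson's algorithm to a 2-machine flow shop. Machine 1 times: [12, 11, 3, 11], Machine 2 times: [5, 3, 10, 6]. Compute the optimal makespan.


Apply Johnson's rule:
  Group 1 (a <= b): [(3, 3, 10)]
  Group 2 (a > b): [(4, 11, 6), (1, 12, 5), (2, 11, 3)]
Optimal job order: [3, 4, 1, 2]
Schedule:
  Job 3: M1 done at 3, M2 done at 13
  Job 4: M1 done at 14, M2 done at 20
  Job 1: M1 done at 26, M2 done at 31
  Job 2: M1 done at 37, M2 done at 40
Makespan = 40

40


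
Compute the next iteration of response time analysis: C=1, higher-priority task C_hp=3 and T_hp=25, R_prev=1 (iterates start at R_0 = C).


R_next = C + ceil(R_prev / T_hp) * C_hp
ceil(1 / 25) = ceil(0.04) = 1
Interference = 1 * 3 = 3
R_next = 1 + 3 = 4

4


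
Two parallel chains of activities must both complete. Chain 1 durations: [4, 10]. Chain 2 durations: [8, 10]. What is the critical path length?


Path A total = 4 + 10 = 14
Path B total = 8 + 10 = 18
Critical path = longest path = max(14, 18) = 18

18


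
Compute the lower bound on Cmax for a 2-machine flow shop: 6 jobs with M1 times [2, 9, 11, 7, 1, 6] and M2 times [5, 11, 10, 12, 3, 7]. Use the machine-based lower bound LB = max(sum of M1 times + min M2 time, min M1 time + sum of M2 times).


LB1 = sum(M1 times) + min(M2 times) = 36 + 3 = 39
LB2 = min(M1 times) + sum(M2 times) = 1 + 48 = 49
Lower bound = max(LB1, LB2) = max(39, 49) = 49

49


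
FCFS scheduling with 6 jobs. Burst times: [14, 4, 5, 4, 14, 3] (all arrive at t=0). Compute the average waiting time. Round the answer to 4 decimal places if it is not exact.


FCFS order (as given): [14, 4, 5, 4, 14, 3]
Waiting times:
  Job 1: wait = 0
  Job 2: wait = 14
  Job 3: wait = 18
  Job 4: wait = 23
  Job 5: wait = 27
  Job 6: wait = 41
Sum of waiting times = 123
Average waiting time = 123/6 = 20.5

20.5


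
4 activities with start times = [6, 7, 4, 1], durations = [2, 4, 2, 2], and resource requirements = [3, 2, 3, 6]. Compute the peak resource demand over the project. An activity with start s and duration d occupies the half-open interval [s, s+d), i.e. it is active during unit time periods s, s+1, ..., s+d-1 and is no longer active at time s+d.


Each activity i is active on [start_i, start_i + duration_i).
Compute total resource usage per time slot:
  t=0: active resources = [], total = 0
  t=1: active resources = [6], total = 6
  t=2: active resources = [6], total = 6
  t=3: active resources = [], total = 0
  t=4: active resources = [3], total = 3
  t=5: active resources = [3], total = 3
  t=6: active resources = [3], total = 3
  t=7: active resources = [3, 2], total = 5
  t=8: active resources = [2], total = 2
  t=9: active resources = [2], total = 2
  t=10: active resources = [2], total = 2
Peak resource demand = 6

6


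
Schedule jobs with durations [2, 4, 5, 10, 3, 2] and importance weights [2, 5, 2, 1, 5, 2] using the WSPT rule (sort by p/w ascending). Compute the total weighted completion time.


Compute p/w ratios and sort ascending (WSPT): [(3, 5), (4, 5), (2, 2), (2, 2), (5, 2), (10, 1)]
Compute weighted completion times:
  Job (p=3,w=5): C=3, w*C=5*3=15
  Job (p=4,w=5): C=7, w*C=5*7=35
  Job (p=2,w=2): C=9, w*C=2*9=18
  Job (p=2,w=2): C=11, w*C=2*11=22
  Job (p=5,w=2): C=16, w*C=2*16=32
  Job (p=10,w=1): C=26, w*C=1*26=26
Total weighted completion time = 148

148


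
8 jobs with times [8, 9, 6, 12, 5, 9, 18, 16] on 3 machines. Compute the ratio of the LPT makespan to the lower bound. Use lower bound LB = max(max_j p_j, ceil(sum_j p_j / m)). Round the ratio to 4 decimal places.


LPT order: [18, 16, 12, 9, 9, 8, 6, 5]
Machine loads after assignment: [26, 30, 27]
LPT makespan = 30
Lower bound = max(max_job, ceil(total/3)) = max(18, 28) = 28
Ratio = 30 / 28 = 1.0714

1.0714


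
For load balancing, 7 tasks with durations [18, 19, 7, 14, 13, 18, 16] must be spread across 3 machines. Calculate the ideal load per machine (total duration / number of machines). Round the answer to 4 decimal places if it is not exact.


Total processing time = 18 + 19 + 7 + 14 + 13 + 18 + 16 = 105
Number of machines = 3
Ideal balanced load = 105 / 3 = 35.0

35.0


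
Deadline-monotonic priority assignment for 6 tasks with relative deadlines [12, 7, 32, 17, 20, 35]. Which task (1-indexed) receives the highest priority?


Sort tasks by relative deadline (ascending):
  Task 2: deadline = 7
  Task 1: deadline = 12
  Task 4: deadline = 17
  Task 5: deadline = 20
  Task 3: deadline = 32
  Task 6: deadline = 35
Priority order (highest first): [2, 1, 4, 5, 3, 6]
Highest priority task = 2

2


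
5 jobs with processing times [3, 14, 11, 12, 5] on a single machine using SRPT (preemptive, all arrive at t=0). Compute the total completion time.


Since all jobs arrive at t=0, SRPT equals SPT ordering.
SPT order: [3, 5, 11, 12, 14]
Completion times:
  Job 1: p=3, C=3
  Job 2: p=5, C=8
  Job 3: p=11, C=19
  Job 4: p=12, C=31
  Job 5: p=14, C=45
Total completion time = 3 + 8 + 19 + 31 + 45 = 106

106


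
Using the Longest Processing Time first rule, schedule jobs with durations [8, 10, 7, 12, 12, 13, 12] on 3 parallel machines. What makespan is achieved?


Sort jobs in decreasing order (LPT): [13, 12, 12, 12, 10, 8, 7]
Assign each job to the least loaded machine:
  Machine 1: jobs [13, 8, 7], load = 28
  Machine 2: jobs [12, 12], load = 24
  Machine 3: jobs [12, 10], load = 22
Makespan = max load = 28

28


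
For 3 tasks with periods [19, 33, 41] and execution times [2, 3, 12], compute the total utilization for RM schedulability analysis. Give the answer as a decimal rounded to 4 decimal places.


Compute individual utilizations (exact fractions):
  Task 1: C/T = 2/19 (approx. 0.1053)
  Task 2: C/T = 3/33 = 1/11 (approx. 0.0909)
  Task 3: C/T = 12/41 (approx. 0.2927)
Total utilization U = 2/19 + 1/11 + 12/41 = 4189/8569
Rounded to 4 decimal places: U = 0.4889
RM (Liu & Layland) bound for 3 tasks = 0.779763; compare with U = 4189/8569 (approx. 0.488855)
U <= bound, so schedulable by RM sufficient condition.

0.4889


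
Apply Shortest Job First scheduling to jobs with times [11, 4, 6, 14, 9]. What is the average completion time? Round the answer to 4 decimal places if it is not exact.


SJF order (ascending): [4, 6, 9, 11, 14]
Completion times:
  Job 1: burst=4, C=4
  Job 2: burst=6, C=10
  Job 3: burst=9, C=19
  Job 4: burst=11, C=30
  Job 5: burst=14, C=44
Average completion = 107/5 = 21.4

21.4


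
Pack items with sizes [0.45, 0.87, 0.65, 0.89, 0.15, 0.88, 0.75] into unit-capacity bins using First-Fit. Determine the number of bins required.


Place items sequentially using First-Fit:
  Item 0.45 -> new Bin 1
  Item 0.87 -> new Bin 2
  Item 0.65 -> new Bin 3
  Item 0.89 -> new Bin 4
  Item 0.15 -> Bin 1 (now 0.6)
  Item 0.88 -> new Bin 5
  Item 0.75 -> new Bin 6
Total bins used = 6

6


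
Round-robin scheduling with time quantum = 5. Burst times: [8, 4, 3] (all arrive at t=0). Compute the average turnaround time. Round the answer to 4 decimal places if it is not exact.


Time quantum = 5
Execution trace:
  J1 runs 5 units, time = 5
  J2 runs 4 units, time = 9
  J3 runs 3 units, time = 12
  J1 runs 3 units, time = 15
Finish times: [15, 9, 12]
Average turnaround = 36/3 = 12.0

12.0


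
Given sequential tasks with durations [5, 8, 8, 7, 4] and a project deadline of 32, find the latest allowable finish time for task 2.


LF(activity 2) = deadline - sum of successor durations
Successors: activities 3 through 5 with durations [8, 7, 4]
Sum of successor durations = 19
LF = 32 - 19 = 13

13


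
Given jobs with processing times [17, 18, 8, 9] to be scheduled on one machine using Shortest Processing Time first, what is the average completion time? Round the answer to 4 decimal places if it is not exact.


Sort jobs by processing time (SPT order): [8, 9, 17, 18]
Compute completion times sequentially:
  Job 1: processing = 8, completes at 8
  Job 2: processing = 9, completes at 17
  Job 3: processing = 17, completes at 34
  Job 4: processing = 18, completes at 52
Sum of completion times = 111
Average completion time = 111/4 = 27.75

27.75
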